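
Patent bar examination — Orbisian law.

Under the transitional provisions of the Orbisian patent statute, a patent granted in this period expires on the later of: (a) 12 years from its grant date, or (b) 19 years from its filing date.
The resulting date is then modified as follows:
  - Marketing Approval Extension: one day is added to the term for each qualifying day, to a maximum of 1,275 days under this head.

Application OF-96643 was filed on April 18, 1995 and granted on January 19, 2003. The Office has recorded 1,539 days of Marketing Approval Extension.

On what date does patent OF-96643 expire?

(a) grant + 12 years → 19 January 2015.
(b) filing + 19 years → 18 April 2014.
Later of the two: 19 January 2015.
Marketing Approval Extension: 1539 days claimed exceeds the 1275-day cap, so +1275 days → 17 July 2018.

July 17, 2018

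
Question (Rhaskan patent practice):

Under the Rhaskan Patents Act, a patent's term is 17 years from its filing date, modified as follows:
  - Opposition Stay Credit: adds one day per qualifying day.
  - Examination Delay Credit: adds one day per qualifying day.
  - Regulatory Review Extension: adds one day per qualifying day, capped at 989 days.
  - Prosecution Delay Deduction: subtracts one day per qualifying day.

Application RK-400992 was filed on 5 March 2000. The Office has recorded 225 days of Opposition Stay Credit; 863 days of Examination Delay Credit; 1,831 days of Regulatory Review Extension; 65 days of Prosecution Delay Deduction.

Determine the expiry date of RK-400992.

Base term: filing date + 17 years → 5 March 2017.
Opposition Stay Credit: +225 days → 16 October 2017.
Examination Delay Credit: +863 days → 26 February 2020.
Regulatory Review Extension: 1831 days claimed exceeds the 989-day cap, so +989 days → 11 November 2022.
Prosecution Delay Deduction: −65 days → 7 September 2022.

2022-09-07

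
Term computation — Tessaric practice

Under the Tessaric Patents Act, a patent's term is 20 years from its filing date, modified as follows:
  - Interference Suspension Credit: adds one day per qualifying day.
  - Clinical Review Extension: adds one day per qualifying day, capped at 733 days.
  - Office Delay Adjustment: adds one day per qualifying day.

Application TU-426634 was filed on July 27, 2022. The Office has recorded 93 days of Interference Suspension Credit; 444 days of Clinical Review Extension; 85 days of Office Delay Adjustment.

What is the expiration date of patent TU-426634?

Base term: filing date + 20 years → 27 July 2042.
Interference Suspension Credit: +93 days → 28 October 2042.
Clinical Review Extension: 444 days (within the 733-day cap) → +444 days → 15 January 2044.
Office Delay Adjustment: +85 days → 9 April 2044.

2044-04-09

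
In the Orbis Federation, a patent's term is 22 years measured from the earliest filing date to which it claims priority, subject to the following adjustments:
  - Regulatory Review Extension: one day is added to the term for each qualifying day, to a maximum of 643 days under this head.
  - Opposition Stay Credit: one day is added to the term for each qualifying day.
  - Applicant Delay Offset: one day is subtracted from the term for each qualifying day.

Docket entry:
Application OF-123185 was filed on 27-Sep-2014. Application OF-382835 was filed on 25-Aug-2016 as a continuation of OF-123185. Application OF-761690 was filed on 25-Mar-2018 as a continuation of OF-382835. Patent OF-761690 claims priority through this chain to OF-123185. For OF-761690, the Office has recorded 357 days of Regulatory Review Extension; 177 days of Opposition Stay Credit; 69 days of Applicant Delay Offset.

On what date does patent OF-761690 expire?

January 5, 2038

Earliest priority filing: 27 September 2014.
Base term: 27 September 2014 + 22 years → 27 September 2036.
Regulatory Review Extension: 357 days (within the 643-day cap) → +357 days → 19 September 2037.
Opposition Stay Credit: +177 days → 15 March 2038.
Applicant Delay Offset: −69 days → 5 January 2038.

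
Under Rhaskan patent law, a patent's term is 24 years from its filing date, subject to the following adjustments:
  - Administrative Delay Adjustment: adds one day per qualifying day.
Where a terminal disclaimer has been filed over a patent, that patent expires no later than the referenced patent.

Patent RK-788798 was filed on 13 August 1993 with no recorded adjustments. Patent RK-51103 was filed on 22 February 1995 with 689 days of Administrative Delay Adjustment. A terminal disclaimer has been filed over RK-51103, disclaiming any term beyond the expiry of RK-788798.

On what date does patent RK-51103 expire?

August 13, 2017

Natural term of RK-51103:
  Base: filing + 24 years → 22 February 2019.
  Administrative Delay Adjustment: +689 days → 11 January 2021.
Expiry of referenced patent RK-788798:
  Base: filing + 24 years → 13 August 2017.
Terminal disclaimer: RK-51103 expires on the earlier of 11 January 2021 and 13 August 2017.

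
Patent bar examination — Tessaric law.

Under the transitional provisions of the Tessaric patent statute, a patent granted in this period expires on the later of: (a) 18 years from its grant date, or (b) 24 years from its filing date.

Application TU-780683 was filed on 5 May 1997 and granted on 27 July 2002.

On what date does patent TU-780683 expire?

(a) grant + 18 years → 27 July 2020.
(b) filing + 24 years → 5 May 2021.
Later of the two: 5 May 2021.

2021-05-05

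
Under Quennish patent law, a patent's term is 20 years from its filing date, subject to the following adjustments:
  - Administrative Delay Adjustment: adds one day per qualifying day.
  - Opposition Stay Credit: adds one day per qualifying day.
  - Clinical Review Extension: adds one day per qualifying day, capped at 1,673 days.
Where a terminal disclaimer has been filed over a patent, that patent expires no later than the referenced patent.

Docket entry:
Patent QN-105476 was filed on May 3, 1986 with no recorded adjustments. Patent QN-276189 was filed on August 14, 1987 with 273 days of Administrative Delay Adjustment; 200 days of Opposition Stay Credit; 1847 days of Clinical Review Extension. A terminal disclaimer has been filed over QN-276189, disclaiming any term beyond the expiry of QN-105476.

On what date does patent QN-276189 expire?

Natural term of QN-276189:
  Base: filing + 20 years → 14 August 2007.
  Administrative Delay Adjustment: +273 days → 13 May 2008.
  Opposition Stay Credit: +200 days → 29 November 2008.
  Clinical Review Extension: 1847 days claimed exceeds the 1673-day cap, so +1673 days → 29 June 2013.
Expiry of referenced patent QN-105476:
  Base: filing + 20 years → 3 May 2006.
Terminal disclaimer: QN-276189 expires on the earlier of 29 June 2013 and 3 May 2006.

2006-05-03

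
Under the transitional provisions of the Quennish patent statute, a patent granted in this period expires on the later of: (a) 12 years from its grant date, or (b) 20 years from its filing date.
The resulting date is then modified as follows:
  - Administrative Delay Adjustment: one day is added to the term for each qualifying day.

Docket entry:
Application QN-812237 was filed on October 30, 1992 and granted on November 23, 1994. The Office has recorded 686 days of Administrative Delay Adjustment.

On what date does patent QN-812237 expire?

(a) grant + 12 years → 23 November 2006.
(b) filing + 20 years → 30 October 2012.
Later of the two: 30 October 2012.
Administrative Delay Adjustment: +686 days → 16 September 2014.

September 16, 2014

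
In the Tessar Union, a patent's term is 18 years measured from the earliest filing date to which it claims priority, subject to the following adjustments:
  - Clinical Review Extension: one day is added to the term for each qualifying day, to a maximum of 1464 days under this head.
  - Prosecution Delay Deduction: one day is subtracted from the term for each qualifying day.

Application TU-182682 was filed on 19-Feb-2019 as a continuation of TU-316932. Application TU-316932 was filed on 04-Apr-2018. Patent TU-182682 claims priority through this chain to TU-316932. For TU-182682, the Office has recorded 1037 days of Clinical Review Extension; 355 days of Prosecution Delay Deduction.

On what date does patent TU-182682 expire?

2038-02-15

Earliest priority filing: 4 April 2018.
Base term: 4 April 2018 + 18 years → 4 April 2036.
Clinical Review Extension: 1037 days (within the 1464-day cap) → +1037 days → 5 February 2039.
Prosecution Delay Deduction: −355 days → 15 February 2038.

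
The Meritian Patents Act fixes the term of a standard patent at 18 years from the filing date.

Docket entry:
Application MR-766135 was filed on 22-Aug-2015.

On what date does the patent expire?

Filing date + 18 years → 22 August 2033.

2033-08-22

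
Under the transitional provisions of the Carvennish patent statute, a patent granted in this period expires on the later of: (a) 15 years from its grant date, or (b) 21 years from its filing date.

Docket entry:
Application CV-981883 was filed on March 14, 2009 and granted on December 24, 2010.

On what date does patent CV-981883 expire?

(a) grant + 15 years → 24 December 2025.
(b) filing + 21 years → 14 March 2030.
Later of the two: 14 March 2030.

2030-03-14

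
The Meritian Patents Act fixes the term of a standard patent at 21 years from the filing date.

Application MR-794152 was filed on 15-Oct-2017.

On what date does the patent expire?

Filing date + 21 years → 15 October 2038.

October 15, 2038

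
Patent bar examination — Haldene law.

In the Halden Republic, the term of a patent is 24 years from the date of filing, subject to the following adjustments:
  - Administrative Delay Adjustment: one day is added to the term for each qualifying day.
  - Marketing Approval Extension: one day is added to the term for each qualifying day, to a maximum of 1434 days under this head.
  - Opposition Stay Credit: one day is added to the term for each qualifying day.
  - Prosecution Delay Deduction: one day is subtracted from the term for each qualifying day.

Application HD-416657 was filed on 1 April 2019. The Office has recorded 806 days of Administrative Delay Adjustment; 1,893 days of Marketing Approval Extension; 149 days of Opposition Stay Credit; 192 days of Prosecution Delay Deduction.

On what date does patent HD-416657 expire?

April 6, 2049

Base term: filing date + 24 years → 1 April 2043.
Administrative Delay Adjustment: +806 days → 15 June 2045.
Marketing Approval Extension: 1893 days claimed exceeds the 1434-day cap, so +1434 days → 19 May 2049.
Opposition Stay Credit: +149 days → 15 October 2049.
Prosecution Delay Deduction: −192 days → 6 April 2049.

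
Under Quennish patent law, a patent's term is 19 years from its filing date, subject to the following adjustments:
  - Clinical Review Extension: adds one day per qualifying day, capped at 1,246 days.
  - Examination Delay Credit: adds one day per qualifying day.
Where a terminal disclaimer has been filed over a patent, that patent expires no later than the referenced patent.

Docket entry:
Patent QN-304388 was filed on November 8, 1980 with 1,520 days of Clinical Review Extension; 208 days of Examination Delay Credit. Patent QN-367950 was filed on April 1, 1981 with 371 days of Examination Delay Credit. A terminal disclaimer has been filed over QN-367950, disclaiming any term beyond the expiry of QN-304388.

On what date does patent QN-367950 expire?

2001-04-07

Natural term of QN-367950:
  Base: filing + 19 years → 1 April 2000.
  Examination Delay Credit: +371 days → 7 April 2001.
Expiry of referenced patent QN-304388:
  Base: filing + 19 years → 8 November 1999.
  Clinical Review Extension: 1520 days claimed exceeds the 1246-day cap, so +1246 days → 7 April 2003.
  Examination Delay Credit: +208 days → 1 November 2003.
Terminal disclaimer: QN-367950 expires on the earlier of 7 April 2001 and 1 November 2003.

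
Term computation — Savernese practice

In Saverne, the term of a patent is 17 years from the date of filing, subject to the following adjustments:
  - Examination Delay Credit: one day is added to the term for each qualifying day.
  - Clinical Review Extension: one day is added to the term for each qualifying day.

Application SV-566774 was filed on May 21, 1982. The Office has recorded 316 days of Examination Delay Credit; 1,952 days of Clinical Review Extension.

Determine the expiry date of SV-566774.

2005-08-05

Base term: filing date + 17 years → 21 May 1999.
Examination Delay Credit: +316 days → 1 April 2000.
Clinical Review Extension: +1952 days → 5 August 2005.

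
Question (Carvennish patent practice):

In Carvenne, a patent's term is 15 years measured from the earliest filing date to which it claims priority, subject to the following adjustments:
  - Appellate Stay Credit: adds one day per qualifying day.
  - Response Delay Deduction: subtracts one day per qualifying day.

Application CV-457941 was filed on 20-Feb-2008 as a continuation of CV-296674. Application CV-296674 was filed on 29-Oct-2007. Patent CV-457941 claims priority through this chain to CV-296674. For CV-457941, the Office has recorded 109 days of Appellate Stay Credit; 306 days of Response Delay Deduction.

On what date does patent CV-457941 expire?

April 15, 2022

Earliest priority filing: 29 October 2007.
Base term: 29 October 2007 + 15 years → 29 October 2022.
Appellate Stay Credit: +109 days → 15 February 2023.
Response Delay Deduction: −306 days → 15 April 2022.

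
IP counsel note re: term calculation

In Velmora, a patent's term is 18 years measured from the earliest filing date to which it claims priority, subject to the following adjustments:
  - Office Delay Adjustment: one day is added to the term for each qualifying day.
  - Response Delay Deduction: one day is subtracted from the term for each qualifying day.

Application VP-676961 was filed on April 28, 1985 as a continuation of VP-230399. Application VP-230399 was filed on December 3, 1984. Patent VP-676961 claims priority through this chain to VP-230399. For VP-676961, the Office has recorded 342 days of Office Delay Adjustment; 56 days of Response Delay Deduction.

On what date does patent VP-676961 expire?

Earliest priority filing: 3 December 1984.
Base term: 3 December 1984 + 18 years → 3 December 2002.
Office Delay Adjustment: +342 days → 10 November 2003.
Response Delay Deduction: −56 days → 15 September 2003.

September 15, 2003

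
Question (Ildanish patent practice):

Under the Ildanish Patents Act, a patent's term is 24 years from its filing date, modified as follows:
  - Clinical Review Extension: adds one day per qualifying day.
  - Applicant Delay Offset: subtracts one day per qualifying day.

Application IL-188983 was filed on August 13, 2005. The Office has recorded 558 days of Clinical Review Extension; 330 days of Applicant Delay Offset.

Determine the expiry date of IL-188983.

March 29, 2030

Base term: filing date + 24 years → 13 August 2029.
Clinical Review Extension: +558 days → 22 February 2031.
Applicant Delay Offset: −330 days → 29 March 2030.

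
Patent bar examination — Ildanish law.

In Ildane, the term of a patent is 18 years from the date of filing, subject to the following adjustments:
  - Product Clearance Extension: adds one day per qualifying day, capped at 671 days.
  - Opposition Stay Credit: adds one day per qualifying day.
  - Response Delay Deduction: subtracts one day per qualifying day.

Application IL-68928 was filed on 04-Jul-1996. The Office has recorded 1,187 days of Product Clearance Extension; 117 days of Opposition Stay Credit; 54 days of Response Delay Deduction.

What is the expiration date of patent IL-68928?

2016-07-07

Base term: filing date + 18 years → 4 July 2014.
Product Clearance Extension: 1187 days claimed exceeds the 671-day cap, so +671 days → 5 May 2016.
Opposition Stay Credit: +117 days → 30 August 2016.
Response Delay Deduction: −54 days → 7 July 2016.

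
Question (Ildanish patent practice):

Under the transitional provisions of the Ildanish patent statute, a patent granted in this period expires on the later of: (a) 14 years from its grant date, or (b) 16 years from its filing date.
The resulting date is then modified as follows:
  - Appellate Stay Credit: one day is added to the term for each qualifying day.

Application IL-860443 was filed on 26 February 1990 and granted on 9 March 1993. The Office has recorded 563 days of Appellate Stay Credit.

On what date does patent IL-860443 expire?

(a) grant + 14 years → 9 March 2007.
(b) filing + 16 years → 26 February 2006.
Later of the two: 9 March 2007.
Appellate Stay Credit: +563 days → 22 September 2008.

September 22, 2008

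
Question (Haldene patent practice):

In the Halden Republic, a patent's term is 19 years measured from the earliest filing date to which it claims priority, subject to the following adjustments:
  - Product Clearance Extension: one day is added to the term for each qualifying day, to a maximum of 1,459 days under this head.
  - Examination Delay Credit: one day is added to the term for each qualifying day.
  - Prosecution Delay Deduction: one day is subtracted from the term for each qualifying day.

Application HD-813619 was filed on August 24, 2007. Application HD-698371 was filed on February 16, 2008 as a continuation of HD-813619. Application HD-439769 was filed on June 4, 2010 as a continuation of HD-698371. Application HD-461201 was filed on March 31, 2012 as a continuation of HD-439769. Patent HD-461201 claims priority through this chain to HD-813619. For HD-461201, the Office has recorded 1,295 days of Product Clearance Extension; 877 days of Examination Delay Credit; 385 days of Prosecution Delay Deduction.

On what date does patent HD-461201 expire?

July 16, 2031

Earliest priority filing: 24 August 2007.
Base term: 24 August 2007 + 19 years → 24 August 2026.
Product Clearance Extension: 1295 days (within the 1459-day cap) → +1295 days → 11 March 2030.
Examination Delay Credit: +877 days → 4 August 2032.
Prosecution Delay Deduction: −385 days → 16 July 2031.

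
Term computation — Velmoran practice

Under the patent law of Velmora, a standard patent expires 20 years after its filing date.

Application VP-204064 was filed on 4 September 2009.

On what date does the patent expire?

Filing date + 20 years → 4 September 2029.

September 4, 2029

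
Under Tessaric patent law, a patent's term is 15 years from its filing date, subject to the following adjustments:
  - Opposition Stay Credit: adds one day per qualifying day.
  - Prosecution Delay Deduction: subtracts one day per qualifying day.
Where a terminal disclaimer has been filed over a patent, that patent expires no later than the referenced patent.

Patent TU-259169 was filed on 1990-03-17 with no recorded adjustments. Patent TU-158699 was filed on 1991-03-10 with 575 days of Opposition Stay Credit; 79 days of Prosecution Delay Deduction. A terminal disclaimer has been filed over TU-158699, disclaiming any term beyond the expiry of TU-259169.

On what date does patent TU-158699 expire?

2005-03-17

Natural term of TU-158699:
  Base: filing + 15 years → 10 March 2006.
  Opposition Stay Credit: +575 days → 6 October 2007.
  Prosecution Delay Deduction: −79 days → 19 July 2007.
Expiry of referenced patent TU-259169:
  Base: filing + 15 years → 17 March 2005.
Terminal disclaimer: TU-158699 expires on the earlier of 19 July 2007 and 17 March 2005.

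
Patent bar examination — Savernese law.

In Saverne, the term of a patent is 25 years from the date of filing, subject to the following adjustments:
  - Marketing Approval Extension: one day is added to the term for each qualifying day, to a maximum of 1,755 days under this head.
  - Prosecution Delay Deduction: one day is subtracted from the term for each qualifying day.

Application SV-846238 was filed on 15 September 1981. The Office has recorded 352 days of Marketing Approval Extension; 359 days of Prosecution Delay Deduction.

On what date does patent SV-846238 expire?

September 8, 2006

Base term: filing date + 25 years → 15 September 2006.
Marketing Approval Extension: 352 days (within the 1755-day cap) → +352 days → 2 September 2007.
Prosecution Delay Deduction: −359 days → 8 September 2006.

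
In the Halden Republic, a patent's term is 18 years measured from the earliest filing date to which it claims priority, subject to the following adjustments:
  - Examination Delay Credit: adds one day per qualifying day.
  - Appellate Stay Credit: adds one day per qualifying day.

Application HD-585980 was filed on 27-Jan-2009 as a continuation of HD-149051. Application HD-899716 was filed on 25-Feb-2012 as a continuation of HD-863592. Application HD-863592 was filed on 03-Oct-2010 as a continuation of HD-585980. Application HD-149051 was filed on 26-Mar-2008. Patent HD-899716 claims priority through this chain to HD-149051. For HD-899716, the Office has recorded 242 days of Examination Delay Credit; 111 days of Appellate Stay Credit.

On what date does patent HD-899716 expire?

2027-03-14

Earliest priority filing: 26 March 2008.
Base term: 26 March 2008 + 18 years → 26 March 2026.
Examination Delay Credit: +242 days → 23 November 2026.
Appellate Stay Credit: +111 days → 14 March 2027.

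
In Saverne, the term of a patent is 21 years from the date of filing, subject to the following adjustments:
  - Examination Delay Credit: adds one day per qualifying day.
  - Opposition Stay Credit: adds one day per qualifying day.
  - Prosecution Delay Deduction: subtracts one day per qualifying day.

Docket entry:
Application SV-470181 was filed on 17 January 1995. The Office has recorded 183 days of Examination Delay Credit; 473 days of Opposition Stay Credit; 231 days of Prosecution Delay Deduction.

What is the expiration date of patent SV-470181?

Base term: filing date + 21 years → 17 January 2016.
Examination Delay Credit: +183 days → 18 July 2016.
Opposition Stay Credit: +473 days → 3 November 2017.
Prosecution Delay Deduction: −231 days → 17 March 2017.

March 17, 2017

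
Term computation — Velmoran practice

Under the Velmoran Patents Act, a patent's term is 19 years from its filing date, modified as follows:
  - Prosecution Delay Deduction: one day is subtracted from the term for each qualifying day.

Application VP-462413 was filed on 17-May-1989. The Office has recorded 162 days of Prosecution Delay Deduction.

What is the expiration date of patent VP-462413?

2007-12-07

Base term: filing date + 19 years → 17 May 2008.
Prosecution Delay Deduction: −162 days → 7 December 2007.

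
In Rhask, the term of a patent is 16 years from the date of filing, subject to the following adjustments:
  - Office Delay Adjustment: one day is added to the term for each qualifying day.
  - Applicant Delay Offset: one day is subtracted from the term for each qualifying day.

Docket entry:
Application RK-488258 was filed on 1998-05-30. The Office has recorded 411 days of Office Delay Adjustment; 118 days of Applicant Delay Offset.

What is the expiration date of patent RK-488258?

Base term: filing date + 16 years → 30 May 2014.
Office Delay Adjustment: +411 days → 15 July 2015.
Applicant Delay Offset: −118 days → 19 March 2015.

March 19, 2015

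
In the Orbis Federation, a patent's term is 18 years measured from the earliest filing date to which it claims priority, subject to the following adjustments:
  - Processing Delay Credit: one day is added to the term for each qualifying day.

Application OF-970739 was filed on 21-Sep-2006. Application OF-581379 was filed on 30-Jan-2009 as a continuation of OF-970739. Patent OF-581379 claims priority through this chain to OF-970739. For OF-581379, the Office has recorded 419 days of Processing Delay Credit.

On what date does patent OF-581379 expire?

2025-11-14

Earliest priority filing: 21 September 2006.
Base term: 21 September 2006 + 18 years → 21 September 2024.
Processing Delay Credit: +419 days → 14 November 2025.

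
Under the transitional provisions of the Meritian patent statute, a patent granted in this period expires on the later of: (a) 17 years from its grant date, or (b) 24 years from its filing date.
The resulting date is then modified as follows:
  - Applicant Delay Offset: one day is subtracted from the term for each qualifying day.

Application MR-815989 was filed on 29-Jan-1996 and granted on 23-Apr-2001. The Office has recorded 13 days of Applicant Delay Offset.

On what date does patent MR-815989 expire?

January 16, 2020

(a) grant + 17 years → 23 April 2018.
(b) filing + 24 years → 29 January 2020.
Later of the two: 29 January 2020.
Applicant Delay Offset: −13 days → 16 January 2020.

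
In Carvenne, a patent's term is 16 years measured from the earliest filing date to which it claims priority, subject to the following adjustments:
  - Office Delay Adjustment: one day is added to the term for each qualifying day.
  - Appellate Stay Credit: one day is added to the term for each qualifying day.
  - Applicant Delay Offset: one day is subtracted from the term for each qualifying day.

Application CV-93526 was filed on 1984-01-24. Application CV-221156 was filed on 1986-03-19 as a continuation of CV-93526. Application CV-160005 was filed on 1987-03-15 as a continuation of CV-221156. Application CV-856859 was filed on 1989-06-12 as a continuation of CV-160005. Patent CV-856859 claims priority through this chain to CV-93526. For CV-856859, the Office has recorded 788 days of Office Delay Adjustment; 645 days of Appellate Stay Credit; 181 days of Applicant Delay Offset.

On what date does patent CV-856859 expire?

Earliest priority filing: 24 January 1984.
Base term: 24 January 1984 + 16 years → 24 January 2000.
Office Delay Adjustment: +788 days → 22 March 2002.
Appellate Stay Credit: +645 days → 27 December 2003.
Applicant Delay Offset: −181 days → 29 June 2003.

2003-06-29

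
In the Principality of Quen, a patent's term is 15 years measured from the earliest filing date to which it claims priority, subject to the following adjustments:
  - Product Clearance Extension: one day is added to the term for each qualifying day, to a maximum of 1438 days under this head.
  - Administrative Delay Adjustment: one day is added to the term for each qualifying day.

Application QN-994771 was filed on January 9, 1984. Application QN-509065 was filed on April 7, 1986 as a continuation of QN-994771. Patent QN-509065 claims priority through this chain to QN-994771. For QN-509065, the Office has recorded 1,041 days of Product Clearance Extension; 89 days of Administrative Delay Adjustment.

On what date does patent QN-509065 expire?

Earliest priority filing: 9 January 1984.
Base term: 9 January 1984 + 15 years → 9 January 1999.
Product Clearance Extension: 1041 days (within the 1438-day cap) → +1041 days → 15 November 2001.
Administrative Delay Adjustment: +89 days → 12 February 2002.

2002-02-12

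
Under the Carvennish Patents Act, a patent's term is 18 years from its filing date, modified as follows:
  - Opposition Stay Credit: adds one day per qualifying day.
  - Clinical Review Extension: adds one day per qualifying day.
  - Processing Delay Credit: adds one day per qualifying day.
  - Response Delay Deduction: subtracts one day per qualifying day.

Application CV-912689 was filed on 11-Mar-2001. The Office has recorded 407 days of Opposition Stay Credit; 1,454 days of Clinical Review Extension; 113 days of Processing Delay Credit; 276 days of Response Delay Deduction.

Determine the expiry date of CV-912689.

November 3, 2023

Base term: filing date + 18 years → 11 March 2019.
Opposition Stay Credit: +407 days → 21 April 2020.
Clinical Review Extension: +1454 days → 14 April 2024.
Processing Delay Credit: +113 days → 5 August 2024.
Response Delay Deduction: −276 days → 3 November 2023.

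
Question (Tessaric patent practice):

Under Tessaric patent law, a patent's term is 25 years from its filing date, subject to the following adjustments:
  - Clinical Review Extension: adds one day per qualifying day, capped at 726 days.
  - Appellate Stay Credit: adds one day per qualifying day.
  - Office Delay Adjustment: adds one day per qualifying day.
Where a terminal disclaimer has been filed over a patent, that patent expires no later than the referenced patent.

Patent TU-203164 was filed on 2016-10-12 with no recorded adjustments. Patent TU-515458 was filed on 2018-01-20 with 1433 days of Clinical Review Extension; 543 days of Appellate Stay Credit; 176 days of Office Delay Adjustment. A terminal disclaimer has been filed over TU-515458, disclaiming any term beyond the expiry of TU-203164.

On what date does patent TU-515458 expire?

Natural term of TU-515458:
  Base: filing + 25 years → 20 January 2043.
  Clinical Review Extension: 1433 days claimed exceeds the 726-day cap, so +726 days → 15 January 2045.
  Appellate Stay Credit: +543 days → 12 July 2046.
  Office Delay Adjustment: +176 days → 4 January 2047.
Expiry of referenced patent TU-203164:
  Base: filing + 25 years → 12 October 2041.
Terminal disclaimer: TU-515458 expires on the earlier of 4 January 2047 and 12 October 2041.

2041-10-12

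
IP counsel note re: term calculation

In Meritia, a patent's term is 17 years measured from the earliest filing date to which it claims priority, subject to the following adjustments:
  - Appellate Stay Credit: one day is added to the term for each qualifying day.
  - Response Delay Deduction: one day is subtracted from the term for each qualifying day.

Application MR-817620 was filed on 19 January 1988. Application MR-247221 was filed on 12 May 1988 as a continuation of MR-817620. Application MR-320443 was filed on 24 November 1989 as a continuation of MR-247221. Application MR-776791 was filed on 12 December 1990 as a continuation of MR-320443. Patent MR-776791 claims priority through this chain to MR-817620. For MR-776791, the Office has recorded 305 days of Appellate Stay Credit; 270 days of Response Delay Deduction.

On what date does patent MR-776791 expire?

2005-02-23

Earliest priority filing: 19 January 1988.
Base term: 19 January 1988 + 17 years → 19 January 2005.
Appellate Stay Credit: +305 days → 20 November 2005.
Response Delay Deduction: −270 days → 23 February 2005.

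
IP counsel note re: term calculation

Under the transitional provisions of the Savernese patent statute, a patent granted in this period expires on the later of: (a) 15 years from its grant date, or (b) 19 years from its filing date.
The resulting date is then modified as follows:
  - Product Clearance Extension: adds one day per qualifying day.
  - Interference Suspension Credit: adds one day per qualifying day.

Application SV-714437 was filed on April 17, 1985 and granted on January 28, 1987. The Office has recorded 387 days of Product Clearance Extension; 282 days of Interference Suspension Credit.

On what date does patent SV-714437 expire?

(a) grant + 15 years → 28 January 2002.
(b) filing + 19 years → 17 April 2004.
Later of the two: 17 April 2004.
Product Clearance Extension: +387 days → 9 May 2005.
Interference Suspension Credit: +282 days → 15 February 2006.

2006-02-15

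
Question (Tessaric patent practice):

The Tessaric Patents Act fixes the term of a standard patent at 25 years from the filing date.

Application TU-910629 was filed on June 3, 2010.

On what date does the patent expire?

June 3, 2035

Filing date + 25 years → 3 June 2035.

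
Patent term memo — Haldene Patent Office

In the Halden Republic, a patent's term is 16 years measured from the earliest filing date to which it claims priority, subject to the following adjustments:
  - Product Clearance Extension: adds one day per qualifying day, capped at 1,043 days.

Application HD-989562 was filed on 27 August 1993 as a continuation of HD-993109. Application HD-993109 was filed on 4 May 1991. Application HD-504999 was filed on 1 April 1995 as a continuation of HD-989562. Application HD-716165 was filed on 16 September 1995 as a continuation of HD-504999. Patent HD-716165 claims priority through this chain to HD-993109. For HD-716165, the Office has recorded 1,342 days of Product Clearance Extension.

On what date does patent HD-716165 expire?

2010-03-12

Earliest priority filing: 4 May 1991.
Base term: 4 May 1991 + 16 years → 4 May 2007.
Product Clearance Extension: 1342 days claimed exceeds the 1043-day cap, so +1043 days → 12 March 2010.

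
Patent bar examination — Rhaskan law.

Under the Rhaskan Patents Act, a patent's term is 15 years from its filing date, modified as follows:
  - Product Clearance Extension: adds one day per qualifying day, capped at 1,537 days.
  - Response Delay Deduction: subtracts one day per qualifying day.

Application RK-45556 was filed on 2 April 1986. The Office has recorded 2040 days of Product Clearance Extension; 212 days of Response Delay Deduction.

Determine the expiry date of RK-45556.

2004-11-17

Base term: filing date + 15 years → 2 April 2001.
Product Clearance Extension: 2040 days claimed exceeds the 1537-day cap, so +1537 days → 17 June 2005.
Response Delay Deduction: −212 days → 17 November 2004.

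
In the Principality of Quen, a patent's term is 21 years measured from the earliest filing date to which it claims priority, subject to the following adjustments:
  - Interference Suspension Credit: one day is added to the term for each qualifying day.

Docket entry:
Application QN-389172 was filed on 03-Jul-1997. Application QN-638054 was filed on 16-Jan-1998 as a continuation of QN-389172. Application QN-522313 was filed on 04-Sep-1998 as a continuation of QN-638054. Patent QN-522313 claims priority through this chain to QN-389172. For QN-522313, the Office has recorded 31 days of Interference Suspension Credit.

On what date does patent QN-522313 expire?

2018-08-03

Earliest priority filing: 3 July 1997.
Base term: 3 July 1997 + 21 years → 3 July 2018.
Interference Suspension Credit: +31 days → 3 August 2018.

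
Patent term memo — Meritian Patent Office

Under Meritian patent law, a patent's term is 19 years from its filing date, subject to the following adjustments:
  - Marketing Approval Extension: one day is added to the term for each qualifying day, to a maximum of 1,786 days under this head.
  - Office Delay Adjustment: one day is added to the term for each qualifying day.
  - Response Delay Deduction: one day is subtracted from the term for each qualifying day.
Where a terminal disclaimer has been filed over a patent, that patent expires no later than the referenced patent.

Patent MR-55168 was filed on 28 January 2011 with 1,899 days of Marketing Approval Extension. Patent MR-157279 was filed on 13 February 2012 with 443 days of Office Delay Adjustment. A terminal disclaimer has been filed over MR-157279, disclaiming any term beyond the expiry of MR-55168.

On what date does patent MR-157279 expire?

Natural term of MR-157279:
  Base: filing + 19 years → 13 February 2031.
  Office Delay Adjustment: +443 days → 1 May 2032.
Expiry of referenced patent MR-55168:
  Base: filing + 19 years → 28 January 2030.
  Marketing Approval Extension: 1899 days claimed exceeds the 1786-day cap, so +1786 days → 19 December 2034.
Terminal disclaimer: MR-157279 expires on the earlier of 1 May 2032 and 19 December 2034.

May 1, 2032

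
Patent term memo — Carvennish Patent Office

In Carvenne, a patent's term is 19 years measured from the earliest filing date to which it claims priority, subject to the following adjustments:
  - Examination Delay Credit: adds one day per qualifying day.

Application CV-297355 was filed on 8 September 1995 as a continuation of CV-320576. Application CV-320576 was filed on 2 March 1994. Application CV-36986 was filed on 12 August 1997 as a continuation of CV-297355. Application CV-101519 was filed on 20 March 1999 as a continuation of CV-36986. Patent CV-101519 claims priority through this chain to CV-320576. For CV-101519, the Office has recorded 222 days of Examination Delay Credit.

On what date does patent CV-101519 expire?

Earliest priority filing: 2 March 1994.
Base term: 2 March 1994 + 19 years → 2 March 2013.
Examination Delay Credit: +222 days → 10 October 2013.

October 10, 2013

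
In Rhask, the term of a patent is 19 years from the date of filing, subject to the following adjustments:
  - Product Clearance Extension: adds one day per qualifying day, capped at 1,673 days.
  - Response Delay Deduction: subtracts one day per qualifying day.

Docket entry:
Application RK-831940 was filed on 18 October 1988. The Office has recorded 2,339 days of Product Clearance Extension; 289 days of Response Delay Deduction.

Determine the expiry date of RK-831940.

2011-08-02

Base term: filing date + 19 years → 18 October 2007.
Product Clearance Extension: 2339 days claimed exceeds the 1673-day cap, so +1673 days → 17 May 2012.
Response Delay Deduction: −289 days → 2 August 2011.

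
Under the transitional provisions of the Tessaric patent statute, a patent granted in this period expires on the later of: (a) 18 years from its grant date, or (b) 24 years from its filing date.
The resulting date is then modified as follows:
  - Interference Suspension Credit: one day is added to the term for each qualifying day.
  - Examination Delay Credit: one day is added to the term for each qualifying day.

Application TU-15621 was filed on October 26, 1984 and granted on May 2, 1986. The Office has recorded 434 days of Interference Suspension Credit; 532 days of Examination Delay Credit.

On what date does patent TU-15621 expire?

(a) grant + 18 years → 2 May 2004.
(b) filing + 24 years → 26 October 2008.
Later of the two: 26 October 2008.
Interference Suspension Credit: +434 days → 3 January 2010.
Examination Delay Credit: +532 days → 19 June 2011.

2011-06-19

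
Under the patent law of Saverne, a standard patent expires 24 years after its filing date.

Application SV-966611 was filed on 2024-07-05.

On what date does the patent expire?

Filing date + 24 years → 5 July 2048.

July 5, 2048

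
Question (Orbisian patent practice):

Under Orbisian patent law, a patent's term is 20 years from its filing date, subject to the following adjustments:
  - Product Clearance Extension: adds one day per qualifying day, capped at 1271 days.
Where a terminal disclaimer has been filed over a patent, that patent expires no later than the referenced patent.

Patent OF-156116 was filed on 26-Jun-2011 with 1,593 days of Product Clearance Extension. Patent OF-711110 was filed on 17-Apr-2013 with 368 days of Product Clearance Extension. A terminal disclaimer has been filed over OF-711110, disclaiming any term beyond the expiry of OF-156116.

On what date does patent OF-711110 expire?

Natural term of OF-711110:
  Base: filing + 20 years → 17 April 2033.
  Product Clearance Extension: 368 days (within the 1271-day cap) → +368 days → 20 April 2034.
Expiry of referenced patent OF-156116:
  Base: filing + 20 years → 26 June 2031.
  Product Clearance Extension: 1593 days claimed exceeds the 1271-day cap, so +1271 days → 18 December 2034.
Terminal disclaimer: OF-711110 expires on the earlier of 20 April 2034 and 18 December 2034.

2034-04-20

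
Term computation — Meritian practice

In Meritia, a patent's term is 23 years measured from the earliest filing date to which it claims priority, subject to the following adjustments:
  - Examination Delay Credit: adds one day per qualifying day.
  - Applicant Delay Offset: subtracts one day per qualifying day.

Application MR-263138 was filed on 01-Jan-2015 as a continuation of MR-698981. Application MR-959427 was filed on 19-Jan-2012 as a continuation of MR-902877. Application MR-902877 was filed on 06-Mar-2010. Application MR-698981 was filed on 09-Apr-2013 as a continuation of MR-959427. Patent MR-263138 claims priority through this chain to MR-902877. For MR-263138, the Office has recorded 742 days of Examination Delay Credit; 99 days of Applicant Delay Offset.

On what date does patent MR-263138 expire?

December 9, 2034

Earliest priority filing: 6 March 2010.
Base term: 6 March 2010 + 23 years → 6 March 2033.
Examination Delay Credit: +742 days → 18 March 2035.
Applicant Delay Offset: −99 days → 9 December 2034.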